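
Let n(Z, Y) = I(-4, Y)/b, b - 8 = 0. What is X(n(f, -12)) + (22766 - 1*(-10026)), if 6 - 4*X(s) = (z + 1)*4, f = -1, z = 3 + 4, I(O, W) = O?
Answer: 65571/2 ≈ 32786.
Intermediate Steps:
b = 8 (b = 8 + 0 = 8)
z = 7
n(Z, Y) = -½ (n(Z, Y) = -4/8 = -4*⅛ = -½)
X(s) = -13/2 (X(s) = 3/2 - (7 + 1)*4/4 = 3/2 - 2*4 = 3/2 - ¼*32 = 3/2 - 8 = -13/2)
X(n(f, -12)) + (22766 - 1*(-10026)) = -13/2 + (22766 - 1*(-10026)) = -13/2 + (22766 + 10026) = -13/2 + 32792 = 65571/2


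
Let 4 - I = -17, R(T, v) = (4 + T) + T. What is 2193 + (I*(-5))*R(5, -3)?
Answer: 723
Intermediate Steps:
R(T, v) = 4 + 2*T
I = 21 (I = 4 - 1*(-17) = 4 + 17 = 21)
2193 + (I*(-5))*R(5, -3) = 2193 + (21*(-5))*(4 + 2*5) = 2193 - 105*(4 + 10) = 2193 - 105*14 = 2193 - 1470 = 723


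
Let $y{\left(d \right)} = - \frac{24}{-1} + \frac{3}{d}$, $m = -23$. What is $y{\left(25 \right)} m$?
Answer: $- \frac{13869}{25} \approx -554.76$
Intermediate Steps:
$y{\left(d \right)} = 24 + \frac{3}{d}$ ($y{\left(d \right)} = \left(-24\right) \left(-1\right) + \frac{3}{d} = 24 + \frac{3}{d}$)
$y{\left(25 \right)} m = \left(24 + \frac{3}{25}\right) \left(-23\right) = \frac{603}{25} \left(-23\right) = - \frac{13869}{25}$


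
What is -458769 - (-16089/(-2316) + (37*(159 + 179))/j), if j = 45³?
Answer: -32274209354507/70348500 ≈ -4.5878e+5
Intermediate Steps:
j = 91125
-458769 - (-16089/(-2316) + (37*(159 + 179))/j) = -458769 - (-16089/(-2316) + (37*(159 + 179))/91125) = -458769 - (-16089*(-1/2316) + (37*338)*(1/91125)) = -458769 - (5363/772 + 12506*(1/91125)) = -458769 - (5363/772 + 12506/91125) = -458769 - 1*498358007/70348500 = -458769 - 498358007/70348500 = -32274209354507/70348500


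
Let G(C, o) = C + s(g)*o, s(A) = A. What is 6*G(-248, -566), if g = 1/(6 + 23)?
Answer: -46548/29 ≈ -1605.1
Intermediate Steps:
g = 1/29 ≈ 0.034483
G(C, o) = C + o/29
6*G(-248, -566) = 6*(-248 + (1/29)*(-566)) = 6*(-248 - 566/29) = 6*(-7758/29) = -46548/29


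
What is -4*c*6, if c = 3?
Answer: -72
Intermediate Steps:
-4*c*6 = -4*3*6 = -12*6 = -72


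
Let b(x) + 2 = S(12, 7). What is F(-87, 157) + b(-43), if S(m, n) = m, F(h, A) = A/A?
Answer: 11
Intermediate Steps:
F(h, A) = 1
b(x) = 10 (b(x) = -2 + 12 = 10)
F(-87, 157) + b(-43) = 1 + 10 = 11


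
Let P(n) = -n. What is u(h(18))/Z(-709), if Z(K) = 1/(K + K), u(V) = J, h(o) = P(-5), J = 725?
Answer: -1028050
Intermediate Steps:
h(o) = 5 (h(o) = -1*(-5) = 5)
u(V) = 725
Z(K) = 1/(2*K)
u(h(18))/Z(-709) = 725/(((½)/(-709))) = 725/(((½)*(-1/709))) = 725/(-1/1418) = 725*(-1418) = -1028050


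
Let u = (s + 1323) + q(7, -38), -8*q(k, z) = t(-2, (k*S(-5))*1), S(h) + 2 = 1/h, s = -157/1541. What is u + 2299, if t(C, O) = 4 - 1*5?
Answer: 44652301/12328 ≈ 3622.0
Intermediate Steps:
s = -157/1541 (s = -157*1/1541 = -157/1541 ≈ -0.10188)
S(h) = -2 + 1/h
t(C, O) = -1 (t(C, O) = 4 - 5 = -1)
q(k, z) = ⅛ (q(k, z) = -⅛*(-1) = ⅛)
u = 16310229/12328 (u = (-157/1541 + 1323) + ⅛ = 2038586/1541 + ⅛ = 16310229/12328 ≈ 1323.0)
u + 2299 = 16310229/12328 + 2299 = 44652301/12328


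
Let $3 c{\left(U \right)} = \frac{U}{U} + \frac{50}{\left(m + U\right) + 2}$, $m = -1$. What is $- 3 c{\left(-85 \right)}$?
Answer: $- \frac{17}{42} \approx -0.40476$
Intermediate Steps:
$c{\left(U \right)} = \frac{1}{3} + \frac{50}{3 \left(1 + U\right)}$ ($c{\left(U \right)} = \frac{\frac{U}{U} + \frac{50}{\left(-1 + U\right) + 2}}{3} = \frac{1 + \frac{50}{1 + U}}{3} = \frac{1}{3} + \frac{50}{3 \left(1 + U\right)}$)
$- 3 c{\left(-85 \right)} = - 3 \frac{51 - 85}{3 \left(1 - 85\right)} = - 3 \cdot \frac{1}{3} \frac{1}{-84} \left(-34\right) = - 3 \cdot \frac{1}{3} \left(- \frac{1}{84}\right) \left(-34\right) = \left(-3\right) \frac{17}{126} = - \frac{17}{42}$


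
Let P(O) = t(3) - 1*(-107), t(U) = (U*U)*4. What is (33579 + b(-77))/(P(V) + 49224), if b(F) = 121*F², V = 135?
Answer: 750988/49367 ≈ 15.212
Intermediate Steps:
t(U) = 4*U² (t(U) = U²*4 = 4*U²)
P(O) = 143 (P(O) = 4*3² - 1*(-107) = 4*9 + 107 = 36 + 107 = 143)
(33579 + b(-77))/(P(V) + 49224) = (33579 + 121*(-77)²)/(143 + 49224) = (33579 + 121*5929)/49367 = (33579 + 717409)*(1/49367) = 750988*(1/49367) = 750988/49367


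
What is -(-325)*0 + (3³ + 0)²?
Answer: 729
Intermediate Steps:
-(-325)*0 + (3³ + 0)² = -65*0 + (27 + 0)² = 0 + 27² = 0 + 729 = 729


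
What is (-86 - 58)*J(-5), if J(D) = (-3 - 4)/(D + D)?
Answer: -504/5 ≈ -100.80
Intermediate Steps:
J(D) = -7/(2*D) (J(D) = -7*1/(2*D) = -7/(2*D))
(-86 - 58)*J(-5) = (-86 - 58)*(-7/2/(-5)) = -(-504)*(-1)/5 = -144*7/10 = -504/5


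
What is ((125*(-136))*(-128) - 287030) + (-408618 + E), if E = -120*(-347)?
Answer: 1521992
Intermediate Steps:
E = 41640
((125*(-136))*(-128) - 287030) + (-408618 + E) = ((125*(-136))*(-128) - 287030) + (-408618 + 41640) = (-17000*(-128) - 287030) - 366978 = (2176000 - 287030) - 366978 = 1888970 - 366978 = 1521992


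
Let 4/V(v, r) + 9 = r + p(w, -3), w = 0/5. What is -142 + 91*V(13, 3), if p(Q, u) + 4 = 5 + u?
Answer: -375/2 ≈ -187.50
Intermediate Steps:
w = 0 (w = 0*(1/5) = 0)
p(Q, u) = 1 + u (p(Q, u) = -4 + (5 + u) = 1 + u)
V(v, r) = 4/(-11 + r) (V(v, r) = 4/(-9 + (r + (1 - 3))) = 4/(-9 + (r - 2)) = 4/(-9 + (-2 + r)) = 4/(-11 + r))
-142 + 91*V(13, 3) = -142 + 91*(4/(-11 + 3)) = -142 + 91*(4/(-8)) = -142 + 91*(4*(-1/8)) = -142 + 91*(-1/2) = -142 - 91/2 = -375/2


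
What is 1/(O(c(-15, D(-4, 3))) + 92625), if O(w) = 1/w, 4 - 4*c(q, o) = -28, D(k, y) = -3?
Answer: 8/741001 ≈ 1.0796e-5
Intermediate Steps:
c(q, o) = 8 (c(q, o) = 1 - ¼*(-28) = 1 + 7 = 8)
1/(O(c(-15, D(-4, 3))) + 92625) = 1/(1/8 + 92625) = 1/(⅛ + 92625) = 1/(741001/8) = 8/741001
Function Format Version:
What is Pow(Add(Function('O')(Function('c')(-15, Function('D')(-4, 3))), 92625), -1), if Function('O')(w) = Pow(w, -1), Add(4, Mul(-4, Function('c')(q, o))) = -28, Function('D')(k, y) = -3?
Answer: Rational(8, 741001) ≈ 1.0796e-5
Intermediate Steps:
Function('c')(q, o) = 8 (Function('c')(q, o) = Add(1, Mul(Rational(-1, 4), -28)) = Add(1, 7) = 8)
Pow(Add(Function('O')(Function('c')(-15, Function('D')(-4, 3))), 92625), -1) = Pow(Add(Pow(8, -1), 92625), -1) = Pow(Add(Rational(1, 8), 92625), -1) = Pow(Rational(741001, 8), -1) = Rational(8, 741001)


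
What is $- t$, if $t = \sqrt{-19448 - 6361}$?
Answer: $- i \sqrt{25809} \approx - 160.65 i$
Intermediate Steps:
$t = i \sqrt{25809}$ ($t = \sqrt{-25809} = i \sqrt{25809} \approx 160.65 i$)
$- t = - i \sqrt{25809}$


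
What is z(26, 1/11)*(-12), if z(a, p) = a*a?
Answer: -8112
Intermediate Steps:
z(a, p) = a²
z(26, 1/11)*(-12) = 26²*(-12) = 676*(-12) = -8112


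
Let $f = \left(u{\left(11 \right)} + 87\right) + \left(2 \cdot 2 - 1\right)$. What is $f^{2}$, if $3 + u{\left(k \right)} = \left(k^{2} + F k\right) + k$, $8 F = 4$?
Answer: $\frac{201601}{4} \approx 50400.0$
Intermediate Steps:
$F = \frac{1}{2}$ ($F = \frac{1}{8} \cdot 4 = \frac{1}{2} \approx 0.5$)
$u{\left(k \right)} = -3 + k^{2} + \frac{3 k}{2}$ ($u{\left(k \right)} = -3 + \left(\left(k^{2} + \frac{k}{2}\right) + k\right) = -3 + \left(k^{2} + \frac{3 k}{2}\right) = -3 + k^{2} + \frac{3 k}{2}$)
$f = \frac{449}{2}$ ($f = \left(\left(-3 + 11^{2} + \frac{3}{2} \cdot 11\right) + 87\right) + \left(2 \cdot 2 - 1\right) = \left(\left(-3 + 121 + \frac{33}{2}\right) + 87\right) + \left(4 - 1\right) = \left(\frac{269}{2} + 87\right) + 3 = \frac{443}{2} + 3 = \frac{449}{2} \approx 224.5$)
$f^{2} = \left(\frac{449}{2}\right)^{2} = \frac{201601}{4}$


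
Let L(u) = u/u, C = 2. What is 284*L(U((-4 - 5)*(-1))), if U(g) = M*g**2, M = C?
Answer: 284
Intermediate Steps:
M = 2
U(g) = 2*g**2
L(u) = 1
284*L(U((-4 - 5)*(-1))) = 284*1 = 284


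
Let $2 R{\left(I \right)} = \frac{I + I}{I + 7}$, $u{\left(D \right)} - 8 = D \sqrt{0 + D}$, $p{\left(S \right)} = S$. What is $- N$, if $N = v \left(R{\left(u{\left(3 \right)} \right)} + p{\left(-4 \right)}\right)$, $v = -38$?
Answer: $- \frac{4427}{33} + \frac{133 \sqrt{3}}{33} \approx -127.17$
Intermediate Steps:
$u{\left(D \right)} = 8 + D^{\frac{3}{2}}$ ($u{\left(D \right)} = 8 + D \sqrt{0 + D} = 8 + D \sqrt{D} = 8 + D^{\frac{3}{2}}$)
$R{\left(I \right)} = \frac{I}{7 + I}$ ($R{\left(I \right)} = \frac{\left(I + I\right) \frac{1}{I + 7}}{2} = \frac{2 I \frac{1}{7 + I}}{2} = \frac{I}{7 + I}$)
$N = 152 - \frac{38 \left(8 + 3 \sqrt{3}\right)}{15 + 3 \sqrt{3}}$ ($N = - 38 \left(\frac{8 + 3^{\frac{3}{2}}}{7 + \left(8 + 3^{\frac{3}{2}}\right)} - 4\right) = - 38 \left(\frac{8 + 3 \sqrt{3}}{7 + \left(8 + 3 \sqrt{3}\right)} - 4\right) = - 38 \left(\frac{8 + 3 \sqrt{3}}{15 + 3 \sqrt{3}} - 4\right) = - 38 \left(-4 + \frac{8 + 3 \sqrt{3}}{15 + 3 \sqrt{3}}\right) = 152 - \frac{38 \left(8 + 3 \sqrt{3}\right)}{15 + 3 \sqrt{3}} \approx 127.17$)
$- N = - (\frac{4427}{33} - \frac{133 \sqrt{3}}{33}) = - \frac{4427}{33} + \frac{133 \sqrt{3}}{33}$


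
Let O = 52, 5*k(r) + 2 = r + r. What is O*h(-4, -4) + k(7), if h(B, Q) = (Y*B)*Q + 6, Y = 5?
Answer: 22372/5 ≈ 4474.4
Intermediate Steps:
h(B, Q) = 6 + 5*B*Q (h(B, Q) = (5*B)*Q + 6 = 5*B*Q + 6 = 6 + 5*B*Q)
k(r) = -⅖ + 2*r/5 (k(r) = -⅖ + (r + r)/5 = -⅖ + (2*r)/5 = -⅖ + 2*r/5)
O*h(-4, -4) + k(7) = 52*(6 + 5*(-4)*(-4)) + (-⅖ + (⅖)*7) = 52*(6 + 80) + (-⅖ + 14/5) = 52*86 + 12/5 = 4472 + 12/5 = 22372/5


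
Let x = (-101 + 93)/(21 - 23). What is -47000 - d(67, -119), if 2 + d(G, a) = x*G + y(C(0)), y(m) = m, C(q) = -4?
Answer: -47262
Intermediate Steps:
x = 4 (x = -8/(-2) = -8*(-½) = 4)
d(G, a) = -6 + 4*G (d(G, a) = -2 + (4*G - 4) = -2 + (-4 + 4*G) = -6 + 4*G)
-47000 - d(67, -119) = -47000 - (-6 + 4*67) = -47000 - (-6 + 268) = -47000 - 1*262 = -47000 - 262 = -47262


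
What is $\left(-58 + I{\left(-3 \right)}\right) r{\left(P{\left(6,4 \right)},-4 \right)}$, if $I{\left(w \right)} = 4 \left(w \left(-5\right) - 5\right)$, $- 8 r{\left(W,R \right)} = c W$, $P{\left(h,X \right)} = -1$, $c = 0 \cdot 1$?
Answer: $0$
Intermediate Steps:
$c = 0$
$r{\left(W,R \right)} = 0$ ($r{\left(W,R \right)} = - \frac{0 W}{8} = \left(- \frac{1}{8}\right) 0 = 0$)
$I{\left(w \right)} = -20 - 20 w$ ($I{\left(w \right)} = 4 \left(- 5 w - 5\right) = 4 \left(-5 - 5 w\right) = -20 - 20 w$)
$\left(-58 + I{\left(-3 \right)}\right) r{\left(P{\left(6,4 \right)},-4 \right)} = \left(-58 - -40\right) 0 = \left(-58 + \left(-20 + 60\right)\right) 0 = \left(-58 + 40\right) 0 = \left(-18\right) 0 = 0$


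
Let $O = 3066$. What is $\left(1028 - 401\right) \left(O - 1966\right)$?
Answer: $689700$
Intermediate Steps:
$\left(1028 - 401\right) \left(O - 1966\right) = \left(1028 - 401\right) \left(3066 - 1966\right) = 627 \cdot 1100 = 689700$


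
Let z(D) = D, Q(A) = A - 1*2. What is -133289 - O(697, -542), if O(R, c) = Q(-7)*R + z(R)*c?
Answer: 250758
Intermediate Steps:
Q(A) = -2 + A (Q(A) = A - 2 = -2 + A)
O(R, c) = -9*R + R*c (O(R, c) = (-2 - 7)*R + R*c = -9*R + R*c)
-133289 - O(697, -542) = -133289 - 697*(-9 - 542) = -133289 - 697*(-551) = -133289 - 1*(-384047) = -133289 + 384047 = 250758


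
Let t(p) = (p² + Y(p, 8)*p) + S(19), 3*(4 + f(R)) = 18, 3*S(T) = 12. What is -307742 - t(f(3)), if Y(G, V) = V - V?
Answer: -307750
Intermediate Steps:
S(T) = 4 (S(T) = (⅓)*12 = 4)
Y(G, V) = 0
f(R) = 2 (f(R) = -4 + (⅓)*18 = -4 + 6 = 2)
t(p) = 4 + p² (t(p) = (p² + 0*p) + 4 = (p² + 0) + 4 = p² + 4 = 4 + p²)
-307742 - t(f(3)) = -307742 - (4 + 2²) = -307742 - (4 + 4) = -307742 - 1*8 = -307742 - 8 = -307750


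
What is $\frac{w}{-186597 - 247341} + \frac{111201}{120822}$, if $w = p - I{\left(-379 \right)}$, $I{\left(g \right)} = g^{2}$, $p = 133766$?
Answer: $\frac{4120621399}{4369104753} \approx 0.94313$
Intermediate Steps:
$w = -9875$ ($w = 133766 - \left(-379\right)^{2} = 133766 - 143641 = -9875$)
$\frac{w}{-186597 - 247341} + \frac{111201}{120822} = - \frac{9875}{-186597 - 247341} + \frac{111201}{120822} = - \frac{9875}{-433938} + 111201 \cdot \frac{1}{120822} = \left(-9875\right) \left(- \frac{1}{433938}\right) + \frac{37067}{40274} = \frac{9875}{433938} + \frac{37067}{40274} = \frac{4120621399}{4369104753}$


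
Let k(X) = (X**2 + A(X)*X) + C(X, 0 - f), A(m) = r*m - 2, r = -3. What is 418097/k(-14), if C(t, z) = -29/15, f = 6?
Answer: -6271455/5489 ≈ -1142.5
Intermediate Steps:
C(t, z) = -29/15 (C(t, z) = -29*1/15 = -29/15)
A(m) = -2 - 3*m (A(m) = -3*m - 2 = -2 - 3*m)
k(X) = -29/15 + X**2 + X*(-2 - 3*X) (k(X) = (X**2 + (-2 - 3*X)*X) - 29/15 = (X**2 + X*(-2 - 3*X)) - 29/15 = -29/15 + X**2 + X*(-2 - 3*X))
418097/k(-14) = 418097/(-29/15 - 2*(-14) - 2*(-14)**2) = 418097/(-29/15 + 28 - 2*196) = 418097/(-29/15 + 28 - 392) = 418097/(-5489/15) = 418097*(-15/5489) = -6271455/5489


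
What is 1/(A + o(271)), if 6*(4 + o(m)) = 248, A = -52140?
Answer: -3/156308 ≈ -1.9193e-5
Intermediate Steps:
o(m) = 112/3 (o(m) = -4 + (⅙)*248 = -4 + 124/3 = 112/3)
1/(A + o(271)) = 1/(-52140 + 112/3) = 1/(-156308/3) = -3/156308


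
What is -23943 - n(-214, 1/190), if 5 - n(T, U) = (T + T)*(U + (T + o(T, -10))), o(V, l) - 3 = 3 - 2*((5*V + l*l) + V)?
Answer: -90100874/95 ≈ -9.4843e+5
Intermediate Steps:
o(V, l) = 6 - 12*V - 2*l**2 (o(V, l) = 3 + (3 - 2*((5*V + l*l) + V)) = 3 + (3 - 2*((5*V + l**2) + V)) = 3 + (3 - 2*((l**2 + 5*V) + V)) = 3 + (3 - 2*(l**2 + 6*V)) = 3 + (3 + (-12*V - 2*l**2)) = 3 + (3 - 12*V - 2*l**2) = 6 - 12*V - 2*l**2)
n(T, U) = 5 - 2*T*(-194 + U - 11*T) (n(T, U) = 5 - (T + T)*(U + (T + (6 - 12*T - 2*(-10)**2))) = 5 - 2*T*(U + (T + (6 - 12*T - 2*100))) = 5 - 2*T*(U + (T + (6 - 12*T - 200))) = 5 - 2*T*(U + (T + (-194 - 12*T))) = 5 - 2*T*(U + (-194 - 11*T)) = 5 - 2*T*(-194 + U - 11*T))
-23943 - n(-214, 1/190) = -23943 - (5 + 22*(-214)**2 + 388*(-214) - 2*(-214)/190) = -23943 - (5 + 22*45796 - 83032 - 2*(-214)*1/190) = -23943 - (5 + 1007512 - 83032 + 214/95) = -23943 - 1*87826289/95 = -23943 - 87826289/95 = -90100874/95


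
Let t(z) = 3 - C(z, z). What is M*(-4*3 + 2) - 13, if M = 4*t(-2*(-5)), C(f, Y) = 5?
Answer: 67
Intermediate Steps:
t(z) = -2 (t(z) = 3 - 1*5 = 3 - 5 = -2)
M = -8 (M = 4*(-2) = -8)
M*(-4*3 + 2) - 13 = -8*(-4*3 + 2) - 13 = -8*(-12 + 2) - 13 = -8*(-10) - 13 = 80 - 13 = 67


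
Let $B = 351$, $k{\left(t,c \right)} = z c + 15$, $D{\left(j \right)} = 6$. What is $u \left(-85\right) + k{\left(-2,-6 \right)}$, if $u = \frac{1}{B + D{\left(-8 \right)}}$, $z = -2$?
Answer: $\frac{562}{21} \approx 26.762$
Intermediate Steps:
$k{\left(t,c \right)} = 15 - 2 c$ ($k{\left(t,c \right)} = - 2 c + 15 = 15 - 2 c$)
$u = \frac{1}{357}$ ($u = \frac{1}{351 + 6} = \frac{1}{357} \approx 0.0028011$)
$u \left(-85\right) + k{\left(-2,-6 \right)} = \frac{1}{357} \left(-85\right) + \left(15 - -12\right) = - \frac{5}{21} + \left(15 + 12\right) = - \frac{5}{21} + 27 = \frac{562}{21}$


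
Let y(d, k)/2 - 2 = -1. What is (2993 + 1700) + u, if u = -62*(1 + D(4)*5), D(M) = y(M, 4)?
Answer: 4011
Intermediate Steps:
y(d, k) = 2 (y(d, k) = 4 + 2*(-1) = 4 - 2 = 2)
D(M) = 2
u = -682 (u = -62*(1 + 2*5) = -62*(1 + 10) = -62*11 = -682)
(2993 + 1700) + u = (2993 + 1700) - 682 = 4693 - 682 = 4011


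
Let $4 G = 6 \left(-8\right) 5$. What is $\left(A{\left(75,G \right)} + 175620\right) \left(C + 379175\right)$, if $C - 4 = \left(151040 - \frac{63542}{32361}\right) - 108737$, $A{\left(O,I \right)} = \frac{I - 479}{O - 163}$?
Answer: $\frac{4790910494234785}{64722} \approx 7.4023 \cdot 10^{10}$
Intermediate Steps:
$G = -60$ ($G = \frac{6 \left(-8\right) 5}{4} = \frac{\left(-48\right) 5}{4} = \frac{1}{4} \left(-240\right) = -60$)
$A{\left(O,I \right)} = \frac{-479 + I}{-163 + O}$
$C = \frac{1369033285}{32361}$ ($C = 4 - \left(-42303 + \frac{63542}{32361}\right) = 4 + \left(\left(151040 - \frac{63542}{32361}\right) - 108737\right) = 4 + \left(\frac{4887741898}{32361} - 108737\right) = 4 + \frac{1368903841}{32361} = \frac{1369033285}{32361} \approx 42305.0$)
$\left(A{\left(75,G \right)} + 175620\right) \left(C + 379175\right) = \left(\frac{-479 - 60}{-163 + 75} + 175620\right) \left(\frac{1369033285}{32361} + 379175\right) = \left(\frac{1}{-88} \left(-539\right) + 175620\right) \frac{13639515460}{32361} = \left(\left(- \frac{1}{88}\right) \left(-539\right) + 175620\right) \frac{13639515460}{32361} = \left(\frac{49}{8} + 175620\right) \frac{13639515460}{32361} = \frac{1405009}{8} \cdot \frac{13639515460}{32361} = \frac{4790910494234785}{64722}$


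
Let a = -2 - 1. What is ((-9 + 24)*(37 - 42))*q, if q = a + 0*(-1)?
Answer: 225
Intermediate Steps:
a = -3
q = -3 (q = -3 + 0*(-1) = -3 + 0 = -3)
((-9 + 24)*(37 - 42))*q = ((-9 + 24)*(37 - 42))*(-3) = (15*(-5))*(-3) = -75*(-3) = 225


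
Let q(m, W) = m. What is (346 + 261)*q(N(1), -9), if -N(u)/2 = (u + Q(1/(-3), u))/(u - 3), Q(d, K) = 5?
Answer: 3642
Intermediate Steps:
N(u) = -2*(5 + u)/(-3 + u) (N(u) = -2*(u + 5)/(u - 3) = -2*(5 + u)/(-3 + u))
(346 + 261)*q(N(1), -9) = (346 + 261)*(2*(-5 - 1*1)/(-3 + 1)) = 607*(2*(-5 - 1)/(-2)) = 607*(2*(-½)*(-6)) = 607*6 = 3642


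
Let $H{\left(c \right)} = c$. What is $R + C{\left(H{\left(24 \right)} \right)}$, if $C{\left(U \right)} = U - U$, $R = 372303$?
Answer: $372303$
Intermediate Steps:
$C{\left(U \right)} = 0$
$R + C{\left(H{\left(24 \right)} \right)} = 372303 + 0 = 372303$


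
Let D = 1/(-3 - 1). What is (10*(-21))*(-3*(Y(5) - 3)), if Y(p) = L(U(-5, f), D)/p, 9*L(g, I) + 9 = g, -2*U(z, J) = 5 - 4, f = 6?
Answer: -2023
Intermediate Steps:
U(z, J) = -½ (U(z, J) = -(5 - 4)/2 = -½*1 = -½)
D = -¼ (D = 1/(-4) = -¼ ≈ -0.25000)
L(g, I) = -1 + g/9
Y(p) = -19/(18*p) (Y(p) = (-1 + (⅑)*(-½))/p = (-1 - 1/18)/p = -19/(18*p))
(10*(-21))*(-3*(Y(5) - 3)) = (10*(-21))*(-3*(-19/18/5 - 3)) = -(-630)*(-19/18*⅕ - 3) = -(-630)*(-19/90 - 3) = -(-630)*(-289)/90 = -210*289/30 = -2023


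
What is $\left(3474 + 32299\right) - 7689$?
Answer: $28084$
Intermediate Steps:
$\left(3474 + 32299\right) - 7689 = 35773 - 7689 = 28084$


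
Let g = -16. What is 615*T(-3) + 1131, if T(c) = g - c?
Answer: -6864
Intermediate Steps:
T(c) = -16 - c
615*T(-3) + 1131 = 615*(-16 - 1*(-3)) + 1131 = 615*(-16 + 3) + 1131 = 615*(-13) + 1131 = -7995 + 1131 = -6864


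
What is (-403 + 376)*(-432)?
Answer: 11664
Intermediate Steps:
(-403 + 376)*(-432) = -27*(-432) = 11664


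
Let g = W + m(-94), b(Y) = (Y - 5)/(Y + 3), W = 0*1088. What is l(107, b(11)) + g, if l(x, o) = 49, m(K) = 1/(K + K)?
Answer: 9211/188 ≈ 48.995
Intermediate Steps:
W = 0
m(K) = 1/(2*K)
b(Y) = (-5 + Y)/(3 + Y)
g = -1/188 (g = 0 + (½)/(-94) = 0 + (½)*(-1/94) = 0 - 1/188 = -1/188 ≈ -0.0053191)
l(107, b(11)) + g = 49 - 1/188 = 9211/188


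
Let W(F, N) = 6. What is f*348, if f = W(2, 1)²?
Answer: 12528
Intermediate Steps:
f = 36 (f = 6² = 36)
f*348 = 36*348 = 12528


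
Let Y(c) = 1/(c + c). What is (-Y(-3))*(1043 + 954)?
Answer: 1997/6 ≈ 332.83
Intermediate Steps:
Y(c) = 1/(2*c)
(-Y(-3))*(1043 + 954) = (-1/(2*(-3)))*(1043 + 954) = -(-1)/(2*3)*1997 = -1*(-1/6)*1997 = (1/6)*1997 = 1997/6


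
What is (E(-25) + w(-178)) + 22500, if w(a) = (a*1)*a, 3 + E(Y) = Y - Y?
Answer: 54181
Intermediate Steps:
E(Y) = -3 (E(Y) = -3 + (Y - Y) = -3 + 0 = -3)
w(a) = a**2 (w(a) = a*a = a**2)
(E(-25) + w(-178)) + 22500 = (-3 + (-178)**2) + 22500 = (-3 + 31684) + 22500 = 31681 + 22500 = 54181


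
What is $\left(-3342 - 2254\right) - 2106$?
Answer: $-7702$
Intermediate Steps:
$\left(-3342 - 2254\right) - 2106 = -5596 - 2106 = -7702$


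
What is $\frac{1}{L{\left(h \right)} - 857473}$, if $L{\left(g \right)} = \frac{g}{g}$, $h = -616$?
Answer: $- \frac{1}{857472} \approx -1.1662 \cdot 10^{-6}$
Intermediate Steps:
$L{\left(g \right)} = 1$
$\frac{1}{L{\left(h \right)} - 857473} = \frac{1}{1 - 857473} = \frac{1}{-857472} = - \frac{1}{857472}$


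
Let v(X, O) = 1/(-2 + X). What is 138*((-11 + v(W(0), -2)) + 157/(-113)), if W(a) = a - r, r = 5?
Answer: -1367994/791 ≈ -1729.4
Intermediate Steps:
W(a) = -5 + a (W(a) = a - 1*5 = a - 5 = -5 + a)
138*((-11 + v(W(0), -2)) + 157/(-113)) = 138*((-11 + 1/(-2 + (-5 + 0))) + 157/(-113)) = 138*((-11 + 1/(-2 - 5)) + 157*(-1/113)) = 138*((-11 + 1/(-7)) - 157/113) = 138*((-11 - ⅐) - 157/113) = 138*(-78/7 - 157/113) = 138*(-9913/791) = -1367994/791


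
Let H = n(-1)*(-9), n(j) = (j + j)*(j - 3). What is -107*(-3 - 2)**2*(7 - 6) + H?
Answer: -2747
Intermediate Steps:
n(j) = 2*j*(-3 + j) (n(j) = (2*j)*(-3 + j) = 2*j*(-3 + j))
H = -72 (H = (2*(-1)*(-3 - 1))*(-9) = (2*(-1)*(-4))*(-9) = 8*(-9) = -72)
-107*(-3 - 2)**2*(7 - 6) + H = -107*(-3 - 2)**2*(7 - 6) - 72 = -107*(-5)**2 - 72 = -2675 - 72 = -2747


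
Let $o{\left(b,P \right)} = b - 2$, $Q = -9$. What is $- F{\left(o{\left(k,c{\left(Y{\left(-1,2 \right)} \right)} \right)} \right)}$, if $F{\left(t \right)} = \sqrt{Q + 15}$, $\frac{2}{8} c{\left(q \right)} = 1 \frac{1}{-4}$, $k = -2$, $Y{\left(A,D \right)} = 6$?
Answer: $- \sqrt{6} \approx -2.4495$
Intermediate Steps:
$c{\left(q \right)} = -1$ ($c{\left(q \right)} = 4 \cdot 1 \frac{1}{-4} = 4 \cdot 1 \left(- \frac{1}{4}\right) = 4 \left(- \frac{1}{4}\right) = -1$)
$o{\left(b,P \right)} = -2 + b$ ($o{\left(b,P \right)} = b - 2 = -2 + b$)
$F{\left(t \right)} = \sqrt{6}$ ($F{\left(t \right)} = \sqrt{-9 + 15} = \sqrt{6}$)
$- F{\left(o{\left(k,c{\left(Y{\left(-1,2 \right)} \right)} \right)} \right)} = - \sqrt{6}$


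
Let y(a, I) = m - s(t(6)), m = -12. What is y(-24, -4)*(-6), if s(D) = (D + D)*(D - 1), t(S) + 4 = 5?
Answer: 72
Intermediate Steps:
t(S) = 1 (t(S) = -4 + 5 = 1)
s(D) = 2*D*(-1 + D) (s(D) = (2*D)*(-1 + D) = 2*D*(-1 + D))
y(a, I) = -12 (y(a, I) = -12 - 2*(-1 + 1) = -12 - 2*0 = -12 - 1*0 = -12 + 0 = -12)
y(-24, -4)*(-6) = -12*(-6) = 72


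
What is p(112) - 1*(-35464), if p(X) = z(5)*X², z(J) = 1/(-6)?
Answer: 100120/3 ≈ 33373.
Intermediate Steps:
z(J) = -⅙
p(X) = -X²/6
p(112) - 1*(-35464) = -⅙*112² - 1*(-35464) = -⅙*12544 + 35464 = -6272/3 + 35464 = 100120/3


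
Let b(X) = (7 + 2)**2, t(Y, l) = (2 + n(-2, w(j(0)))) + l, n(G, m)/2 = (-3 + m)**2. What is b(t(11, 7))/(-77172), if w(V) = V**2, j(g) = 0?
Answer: -27/25724 ≈ -0.0010496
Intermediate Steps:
n(G, m) = 2*(-3 + m)**2
t(Y, l) = 20 + l (t(Y, l) = (2 + 2*(-3 + 0**2)**2) + l = (2 + 2*(-3 + 0)**2) + l = (2 + 2*(-3)**2) + l = (2 + 2*9) + l = (2 + 18) + l = 20 + l)
b(X) = 81 (b(X) = 9**2 = 81)
b(t(11, 7))/(-77172) = 81/(-77172) = 81*(-1/77172) = -27/25724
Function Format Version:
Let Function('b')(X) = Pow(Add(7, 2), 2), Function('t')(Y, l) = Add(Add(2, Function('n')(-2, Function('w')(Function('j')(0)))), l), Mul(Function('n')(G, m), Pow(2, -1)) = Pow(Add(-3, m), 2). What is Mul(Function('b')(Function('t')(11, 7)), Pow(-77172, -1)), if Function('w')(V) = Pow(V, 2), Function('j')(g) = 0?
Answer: Rational(-27, 25724) ≈ -0.0010496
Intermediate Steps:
Function('n')(G, m) = Mul(2, Pow(Add(-3, m), 2))
Function('t')(Y, l) = Add(20, l) (Function('t')(Y, l) = Add(Add(2, Mul(2, Pow(Add(-3, Pow(0, 2)), 2))), l) = Add(Add(2, Mul(2, Pow(Add(-3, 0), 2))), l) = Add(Add(2, Mul(2, Pow(-3, 2))), l) = Add(Add(2, Mul(2, 9)), l) = Add(Add(2, 18), l) = Add(20, l))
Function('b')(X) = 81 (Function('b')(X) = Pow(9, 2) = 81)
Mul(Function('b')(Function('t')(11, 7)), Pow(-77172, -1)) = Mul(81, Pow(-77172, -1)) = Mul(81, Rational(-1, 77172)) = Rational(-27, 25724)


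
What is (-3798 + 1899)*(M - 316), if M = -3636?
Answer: 7504848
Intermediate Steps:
(-3798 + 1899)*(M - 316) = (-3798 + 1899)*(-3636 - 316) = -1899*(-3952) = 7504848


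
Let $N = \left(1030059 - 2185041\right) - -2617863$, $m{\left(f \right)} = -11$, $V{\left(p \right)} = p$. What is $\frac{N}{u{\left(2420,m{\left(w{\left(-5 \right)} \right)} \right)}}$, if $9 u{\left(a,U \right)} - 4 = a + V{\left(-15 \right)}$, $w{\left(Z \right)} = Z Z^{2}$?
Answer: $\frac{4388643}{803} \approx 5465.3$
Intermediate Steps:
$w{\left(Z \right)} = Z^{3}$
$u{\left(a,U \right)} = - \frac{11}{9} + \frac{a}{9}$ ($u{\left(a,U \right)} = \frac{4}{9} + \frac{a - 15}{9} = \frac{4}{9} + \frac{-15 + a}{9} = \frac{4}{9} + \left(- \frac{5}{3} + \frac{a}{9}\right) = - \frac{11}{9} + \frac{a}{9}$)
$N = 1462881$ ($N = -1154982 + 2617863 = 1462881$)
$\frac{N}{u{\left(2420,m{\left(w{\left(-5 \right)} \right)} \right)}} = \frac{1462881}{- \frac{11}{9} + \frac{1}{9} \cdot 2420} = \frac{1462881}{- \frac{11}{9} + \frac{2420}{9}} = \frac{1462881}{\frac{803}{3}} = 1462881 \cdot \frac{3}{803} = \frac{4388643}{803}$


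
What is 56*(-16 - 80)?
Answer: -5376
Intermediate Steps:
56*(-16 - 80) = 56*(-96) = -5376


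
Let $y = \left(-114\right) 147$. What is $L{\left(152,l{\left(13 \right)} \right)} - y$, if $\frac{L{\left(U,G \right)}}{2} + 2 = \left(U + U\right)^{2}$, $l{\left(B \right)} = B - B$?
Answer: $201586$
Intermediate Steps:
$l{\left(B \right)} = 0$
$y = -16758$
$L{\left(U,G \right)} = -4 + 8 U^{2}$ ($L{\left(U,G \right)} = -4 + 2 \left(U + U\right)^{2} = -4 + 2 \left(2 U\right)^{2} = -4 + 2 \cdot 4 U^{2} = -4 + 8 U^{2}$)
$L{\left(152,l{\left(13 \right)} \right)} - y = \left(-4 + 8 \cdot 152^{2}\right) - -16758 = \left(-4 + 8 \cdot 23104\right) + 16758 = \left(-4 + 184832\right) + 16758 = 184828 + 16758 = 201586$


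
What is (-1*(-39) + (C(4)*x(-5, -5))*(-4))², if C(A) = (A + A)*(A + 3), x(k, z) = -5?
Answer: 1343281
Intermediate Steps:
C(A) = 2*A*(3 + A) (C(A) = (2*A)*(3 + A) = 2*A*(3 + A))
(-1*(-39) + (C(4)*x(-5, -5))*(-4))² = (-1*(-39) + ((2*4*(3 + 4))*(-5))*(-4))² = (39 + ((2*4*7)*(-5))*(-4))² = (39 + (56*(-5))*(-4))² = (39 - 280*(-4))² = (39 + 1120)² = 1159² = 1343281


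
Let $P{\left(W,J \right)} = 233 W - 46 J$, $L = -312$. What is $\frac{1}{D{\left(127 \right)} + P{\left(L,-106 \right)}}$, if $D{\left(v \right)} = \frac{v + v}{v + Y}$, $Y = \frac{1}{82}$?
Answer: $- \frac{10415}{706324472} \approx -1.4745 \cdot 10^{-5}$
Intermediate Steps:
$Y = \frac{1}{82} \approx 0.012195$
$P{\left(W,J \right)} = - 46 J + 233 W$
$D{\left(v \right)} = \frac{2 v}{\frac{1}{82} + v}$ ($D{\left(v \right)} = \frac{v + v}{v + \frac{1}{82}} = \frac{2 v}{\frac{1}{82} + v}$)
$\frac{1}{D{\left(127 \right)} + P{\left(L,-106 \right)}} = \frac{1}{164 \cdot 127 \frac{1}{1 + 82 \cdot 127} + \left(\left(-46\right) \left(-106\right) + 233 \left(-312\right)\right)} = \frac{1}{164 \cdot 127 \frac{1}{1 + 10414} + \left(4876 - 72696\right)} = \frac{1}{164 \cdot 127 \cdot \frac{1}{10415} - 67820} = \frac{1}{\frac{20828}{10415} - 67820} = \frac{1}{- \frac{706324472}{10415}} = - \frac{10415}{706324472}$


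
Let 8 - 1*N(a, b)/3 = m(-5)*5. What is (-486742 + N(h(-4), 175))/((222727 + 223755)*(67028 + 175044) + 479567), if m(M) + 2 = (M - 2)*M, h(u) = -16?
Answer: -487213/108081270271 ≈ -4.5078e-6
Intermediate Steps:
m(M) = -2 + M*(-2 + M) (m(M) = -2 + (M - 2)*M = -2 + (-2 + M)*M = -2 + M*(-2 + M))
N(a, b) = -471 (N(a, b) = 24 - 3*(-2 + (-5)² - 2*(-5))*5 = 24 - 3*(-2 + 25 + 10)*5 = 24 - 99*5 = 24 - 3*165 = 24 - 495 = -471)
(-486742 + N(h(-4), 175))/((222727 + 223755)*(67028 + 175044) + 479567) = (-486742 - 471)/((222727 + 223755)*(67028 + 175044) + 479567) = -487213/(446482*242072 + 479567) = -487213/(108080790704 + 479567) = -487213/108081270271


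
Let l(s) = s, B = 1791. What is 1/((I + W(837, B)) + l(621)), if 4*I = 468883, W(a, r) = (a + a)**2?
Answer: 4/11680471 ≈ 3.4245e-7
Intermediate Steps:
W(a, r) = 4*a**2 (W(a, r) = (2*a)**2 = 4*a**2)
I = 468883/4 (I = (1/4)*468883 = 468883/4 ≈ 1.1722e+5)
1/((I + W(837, B)) + l(621)) = 1/((468883/4 + 4*837**2) + 621) = 1/((468883/4 + 4*700569) + 621) = 1/((468883/4 + 2802276) + 621) = 1/(11677987/4 + 621) = 1/(11680471/4) = 4/11680471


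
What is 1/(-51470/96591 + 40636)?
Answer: 96591/3925020406 ≈ 2.4609e-5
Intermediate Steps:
1/(-51470/96591 + 40636) = 1/(3925020406/96591) = 96591/3925020406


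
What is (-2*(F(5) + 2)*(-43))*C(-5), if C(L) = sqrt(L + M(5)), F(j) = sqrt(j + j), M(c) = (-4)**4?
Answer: 86*sqrt(251)*(2 + sqrt(10)) ≈ 7033.6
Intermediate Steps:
M(c) = 256
F(j) = sqrt(2)*sqrt(j) (F(j) = sqrt(2*j) = sqrt(2)*sqrt(j))
C(L) = sqrt(256 + L) (C(L) = sqrt(L + 256) = sqrt(256 + L))
(-2*(F(5) + 2)*(-43))*C(-5) = (-2*(sqrt(2)*sqrt(5) + 2)*(-43))*sqrt(256 - 5) = (-2*(sqrt(10) + 2)*(-43))*sqrt(251) = (-2*(2 + sqrt(10))*(-43))*sqrt(251) = ((-4 - 2*sqrt(10))*(-43))*sqrt(251) = (172 + 86*sqrt(10))*sqrt(251) = sqrt(251)*(172 + 86*sqrt(10))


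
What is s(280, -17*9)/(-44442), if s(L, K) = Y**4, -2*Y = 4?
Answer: -8/22221 ≈ -0.00036002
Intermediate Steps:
Y = -2 (Y = -1/2*4 = -2)
s(L, K) = 16 (s(L, K) = (-2)**4 = 16)
s(280, -17*9)/(-44442) = 16/(-44442) = 16*(-1/44442) = -8/22221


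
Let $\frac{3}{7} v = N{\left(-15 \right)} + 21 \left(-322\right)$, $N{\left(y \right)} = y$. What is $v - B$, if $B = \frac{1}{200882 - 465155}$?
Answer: $- \frac{4178948948}{264273} \approx -15813.0$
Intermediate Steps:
$v = -15813$ ($v = \frac{7 \left(-15 + 21 \left(-322\right)\right)}{3} = \frac{7 \left(-15 - 6762\right)}{3} = \frac{7}{3} \left(-6777\right) = -15813$)
$B = - \frac{1}{264273}$ ($B = \frac{1}{-264273} = - \frac{1}{264273} \approx -3.784 \cdot 10^{-6}$)
$v - B = -15813 - - \frac{1}{264273} = -15813 + \frac{1}{264273} = - \frac{4178948948}{264273}$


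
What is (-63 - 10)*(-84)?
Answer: 6132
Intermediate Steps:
(-63 - 10)*(-84) = -73*(-84) = 6132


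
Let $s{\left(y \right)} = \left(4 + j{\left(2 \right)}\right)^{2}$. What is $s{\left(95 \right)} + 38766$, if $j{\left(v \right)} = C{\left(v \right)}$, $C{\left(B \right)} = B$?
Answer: $38802$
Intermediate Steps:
$j{\left(v \right)} = v$
$s{\left(y \right)} = 36$ ($s{\left(y \right)} = \left(4 + 2\right)^{2} = 6^{2} = 36$)
$s{\left(95 \right)} + 38766 = 36 + 38766 = 38802$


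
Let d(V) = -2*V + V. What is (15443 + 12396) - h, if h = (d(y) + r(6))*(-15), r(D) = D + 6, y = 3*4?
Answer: 27839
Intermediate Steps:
y = 12
r(D) = 6 + D
d(V) = -V
h = 0 (h = (-1*12 + (6 + 6))*(-15) = (-12 + 12)*(-15) = 0*(-15) = 0)
(15443 + 12396) - h = (15443 + 12396) - 1*0 = 27839 + 0 = 27839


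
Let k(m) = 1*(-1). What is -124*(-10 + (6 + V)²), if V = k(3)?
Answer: -1860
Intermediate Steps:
k(m) = -1
V = -1
-124*(-10 + (6 + V)²) = -124*(-10 + (6 - 1)²) = -124*(-10 + 5²) = -124*(-10 + 25) = -124*15 = -1860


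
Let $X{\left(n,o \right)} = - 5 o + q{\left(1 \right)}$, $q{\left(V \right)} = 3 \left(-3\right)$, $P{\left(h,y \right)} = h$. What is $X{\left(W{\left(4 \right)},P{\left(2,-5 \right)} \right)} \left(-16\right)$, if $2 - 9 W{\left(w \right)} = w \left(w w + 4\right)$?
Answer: $304$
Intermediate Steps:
$q{\left(V \right)} = -9$
$W{\left(w \right)} = \frac{2}{9} - \frac{w \left(4 + w^{2}\right)}{9}$ ($W{\left(w \right)} = \frac{2}{9} - \frac{w \left(w w + 4\right)}{9} = \frac{2}{9} - \frac{w \left(w^{2} + 4\right)}{9} = \frac{2}{9} - \frac{w \left(4 + w^{2}\right)}{9}$)
$X{\left(n,o \right)} = -9 - 5 o$ ($X{\left(n,o \right)} = - 5 o - 9 = -9 - 5 o$)
$X{\left(W{\left(4 \right)},P{\left(2,-5 \right)} \right)} \left(-16\right) = \left(-9 - 10\right) \left(-16\right) = \left(-19\right) \left(-16\right) = 304$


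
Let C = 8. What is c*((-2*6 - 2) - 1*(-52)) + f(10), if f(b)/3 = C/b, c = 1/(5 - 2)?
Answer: 226/15 ≈ 15.067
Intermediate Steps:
c = ⅓ (c = 1/3 = ⅓ ≈ 0.33333)
f(b) = 24/b (f(b) = 3*(8/b) = 24/b)
c*((-2*6 - 2) - 1*(-52)) + f(10) = ((-2*6 - 2) - 1*(-52))/3 + 24/10 = ((-12 - 2) + 52)/3 + 24*(⅒) = (-14 + 52)/3 + 12/5 = (⅓)*38 + 12/5 = 38/3 + 12/5 = 226/15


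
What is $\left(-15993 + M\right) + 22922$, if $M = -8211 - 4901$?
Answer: $-6183$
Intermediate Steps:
$M = -13112$
$\left(-15993 + M\right) + 22922 = \left(-15993 - 13112\right) + 22922 = -29105 + 22922 = -6183$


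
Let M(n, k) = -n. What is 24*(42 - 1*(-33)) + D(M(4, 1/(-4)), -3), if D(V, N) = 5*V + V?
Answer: 1776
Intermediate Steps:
D(V, N) = 6*V
24*(42 - 1*(-33)) + D(M(4, 1/(-4)), -3) = 24*(42 - 1*(-33)) + 6*(-1*4) = 24*(42 + 33) + 6*(-4) = 24*75 - 24 = 1800 - 24 = 1776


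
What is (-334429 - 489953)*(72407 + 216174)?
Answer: -237900981942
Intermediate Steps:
(-334429 - 489953)*(72407 + 216174) = -824382*288581 = -237900981942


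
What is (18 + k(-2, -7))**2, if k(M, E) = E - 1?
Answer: 100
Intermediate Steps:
k(M, E) = -1 + E
(18 + k(-2, -7))**2 = (18 + (-1 - 7))**2 = (18 - 8)**2 = 10**2 = 100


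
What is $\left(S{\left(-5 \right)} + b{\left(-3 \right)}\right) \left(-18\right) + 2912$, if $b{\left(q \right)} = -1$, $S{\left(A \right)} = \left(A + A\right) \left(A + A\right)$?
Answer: $1130$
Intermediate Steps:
$S{\left(A \right)} = 4 A^{2}$ ($S{\left(A \right)} = 2 A 2 A = 4 A^{2}$)
$\left(S{\left(-5 \right)} + b{\left(-3 \right)}\right) \left(-18\right) + 2912 = \left(4 \left(-5\right)^{2} - 1\right) \left(-18\right) + 2912 = \left(4 \cdot 25 - 1\right) \left(-18\right) + 2912 = \left(100 - 1\right) \left(-18\right) + 2912 = 99 \left(-18\right) + 2912 = -1782 + 2912 = 1130$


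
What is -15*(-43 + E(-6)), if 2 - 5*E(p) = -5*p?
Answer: 729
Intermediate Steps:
E(p) = ⅖ + p (E(p) = ⅖ - (-1)*p = ⅖ + p)
-15*(-43 + E(-6)) = -15*(-43 + (⅖ - 6)) = -15*(-43 - 28/5) = -15*(-243/5) = 729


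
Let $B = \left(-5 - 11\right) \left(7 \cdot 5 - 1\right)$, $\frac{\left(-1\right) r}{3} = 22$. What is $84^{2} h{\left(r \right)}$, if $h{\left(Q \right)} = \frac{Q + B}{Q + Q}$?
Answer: $\frac{358680}{11} \approx 32607.0$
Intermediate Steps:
$r = -66$ ($r = \left(-3\right) 22 = -66$)
$B = -544$ ($B = - 16 \left(35 - 1\right) = \left(-16\right) 34 = -544$)
$h{\left(Q \right)} = \frac{-544 + Q}{2 Q}$ ($h{\left(Q \right)} = \frac{Q - 544}{Q + Q} = \frac{-544 + Q}{2 Q}$)
$84^{2} h{\left(r \right)} = 84^{2} \frac{-544 - 66}{2 \left(-66\right)} = 7056 \cdot \frac{1}{2} \left(- \frac{1}{66}\right) \left(-610\right) = 7056 \cdot \frac{305}{66} = \frac{358680}{11}$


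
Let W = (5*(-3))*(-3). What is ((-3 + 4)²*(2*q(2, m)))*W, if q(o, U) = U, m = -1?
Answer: -90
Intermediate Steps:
W = 45 (W = -15*(-3) = 45)
((-3 + 4)²*(2*q(2, m)))*W = ((-3 + 4)²*(2*(-1)))*45 = (1²*(-2))*45 = (1*(-2))*45 = -2*45 = -90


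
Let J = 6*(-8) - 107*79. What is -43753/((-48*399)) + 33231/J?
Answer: -264495859/162811152 ≈ -1.6246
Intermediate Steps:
J = -8501 (J = -48 - 8453 = -8501)
-43753/((-48*399)) + 33231/J = -43753/((-48*399)) + 33231/(-8501) = -43753/(-19152) + 33231*(-1/8501) = -43753*(-1/19152) - 33231/8501 = 43753/19152 - 33231/8501 = -264495859/162811152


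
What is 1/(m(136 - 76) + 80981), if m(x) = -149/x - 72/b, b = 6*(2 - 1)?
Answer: 60/4857991 ≈ 1.2351e-5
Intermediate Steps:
b = 6 (b = 6*1 = 6)
m(x) = -12 - 149/x (m(x) = -149/x - 72/6 = -149/x - 72*⅙ = -149/x - 12 = -12 - 149/x)
1/(m(136 - 76) + 80981) = 1/((-12 - 149/(136 - 76)) + 80981) = 1/((-12 - 149/60) + 80981) = 1/(-869/60 + 80981) = 1/(4857991/60) = 60/4857991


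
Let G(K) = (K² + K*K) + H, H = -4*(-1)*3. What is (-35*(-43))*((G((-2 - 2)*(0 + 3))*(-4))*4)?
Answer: -7224000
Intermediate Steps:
H = 12 (H = 4*3 = 12)
G(K) = 12 + 2*K² (G(K) = (K² + K*K) + 12 = (K² + K²) + 12 = 2*K² + 12 = 12 + 2*K²)
(-35*(-43))*((G((-2 - 2)*(0 + 3))*(-4))*4) = (-35*(-43))*(((12 + 2*((-2 - 2)*(0 + 3))²)*(-4))*4) = 1505*(((12 + 2*(-4*3)²)*(-4))*4) = 1505*(((12 + 2*(-12)²)*(-4))*4) = 1505*(((12 + 2*144)*(-4))*4) = 1505*(((12 + 288)*(-4))*4) = 1505*((300*(-4))*4) = 1505*(-1200*4) = 1505*(-4800) = -7224000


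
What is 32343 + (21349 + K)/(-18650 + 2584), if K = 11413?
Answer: 259794938/8033 ≈ 32341.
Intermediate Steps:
32343 + (21349 + K)/(-18650 + 2584) = 32343 + (21349 + 11413)/(-18650 + 2584) = 32343 + 32762/(-16066) = 32343 + 32762*(-1/16066) = 32343 - 16381/8033 = 259794938/8033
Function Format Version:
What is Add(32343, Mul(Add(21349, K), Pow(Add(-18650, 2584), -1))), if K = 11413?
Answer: Rational(259794938, 8033) ≈ 32341.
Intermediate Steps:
Add(32343, Mul(Add(21349, K), Pow(Add(-18650, 2584), -1))) = Add(32343, Mul(Add(21349, 11413), Pow(Add(-18650, 2584), -1))) = Add(32343, Mul(32762, Pow(-16066, -1))) = Add(32343, Mul(32762, Rational(-1, 16066))) = Add(32343, Rational(-16381, 8033)) = Rational(259794938, 8033)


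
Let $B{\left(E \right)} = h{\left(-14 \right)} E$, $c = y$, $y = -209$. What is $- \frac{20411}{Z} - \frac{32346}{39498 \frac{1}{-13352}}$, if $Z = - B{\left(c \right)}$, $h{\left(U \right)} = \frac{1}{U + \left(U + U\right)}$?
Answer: $\frac{20687307834}{1375847} \approx 15036.0$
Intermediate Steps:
$c = -209$
$h{\left(U \right)} = \frac{1}{3 U}$ ($h{\left(U \right)} = \frac{1}{U + 2 U} = \frac{1}{3 U}$)
$B{\left(E \right)} = - \frac{E}{42}$ ($B{\left(E \right)} = \frac{1}{3 \left(-14\right)} E = \frac{1}{3} \left(- \frac{1}{14}\right) E = - \frac{E}{42}$)
$Z = - \frac{209}{42}$ ($Z = - \frac{\left(-1\right) \left(-209\right)}{42} = \left(-1\right) \frac{209}{42} = - \frac{209}{42} \approx -4.9762$)
$- \frac{20411}{Z} - \frac{32346}{39498 \frac{1}{-13352}} = - \frac{20411}{- \frac{209}{42}} - \frac{32346}{39498 \frac{1}{-13352}} = \left(-20411\right) \left(- \frac{42}{209}\right) - \frac{32346}{39498 \left(- \frac{1}{13352}\right)} = \frac{857262}{209} - \frac{32346}{- \frac{19749}{6676}} = \frac{857262}{209} - - \frac{71980632}{6583} = \frac{857262}{209} + \frac{71980632}{6583} = \frac{20687307834}{1375847}$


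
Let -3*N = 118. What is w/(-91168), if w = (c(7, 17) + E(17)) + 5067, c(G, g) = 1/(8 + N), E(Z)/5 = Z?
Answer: -484285/8569792 ≈ -0.056511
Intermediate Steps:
N = -118/3 (N = -⅓*118 = -118/3 ≈ -39.333)
E(Z) = 5*Z
c(G, g) = -3/94 (c(G, g) = 1/(8 - 118/3) = 1/(-94/3) = -3/94)
w = 484285/94 (w = (-3/94 + 5*17) + 5067 = (-3/94 + 85) + 5067 = 7987/94 + 5067 = 484285/94 ≈ 5152.0)
w/(-91168) = (484285/94)/(-91168) = (484285/94)*(-1/91168) = -484285/8569792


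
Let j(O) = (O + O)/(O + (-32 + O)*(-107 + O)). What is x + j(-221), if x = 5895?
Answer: 487887443/82763 ≈ 5895.0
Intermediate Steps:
j(O) = 2*O/(O + (-107 + O)*(-32 + O)) (j(O) = (2*O)/(O + (-107 + O)*(-32 + O)) = 2*O/(O + (-107 + O)*(-32 + O)))
x + j(-221) = 5895 + 2*(-221)/(3424 + (-221)² - 138*(-221)) = 5895 + 2*(-221)/(3424 + 48841 + 30498) = 5895 + 2*(-221)/82763 = 5895 + 2*(-221)*(1/82763) = 5895 - 442/82763 = 487887443/82763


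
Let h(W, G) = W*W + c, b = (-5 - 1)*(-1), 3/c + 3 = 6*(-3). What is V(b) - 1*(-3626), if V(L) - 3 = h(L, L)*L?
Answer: 26909/7 ≈ 3844.1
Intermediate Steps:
c = -⅐ (c = 3/(-3 + 6*(-3)) = 3/(-3 - 18) = 3/(-21) = 3*(-1/21) = -⅐ ≈ -0.14286)
b = 6 (b = -6*(-1) = 6)
h(W, G) = -⅐ + W² (h(W, G) = W*W - ⅐ = W² - ⅐ = -⅐ + W²)
V(L) = 3 + L*(-⅐ + L²) (V(L) = 3 + (-⅐ + L²)*L = 3 + L*(-⅐ + L²))
V(b) - 1*(-3626) = (3 + 6³ - ⅐*6) - 1*(-3626) = (3 + 216 - 6/7) + 3626 = 1527/7 + 3626 = 26909/7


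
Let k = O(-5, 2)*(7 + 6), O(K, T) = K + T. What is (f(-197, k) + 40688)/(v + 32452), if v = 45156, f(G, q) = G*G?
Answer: 79497/77608 ≈ 1.0243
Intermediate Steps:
k = -39 (k = (-5 + 2)*(7 + 6) = -3*13 = -39)
f(G, q) = G**2
(f(-197, k) + 40688)/(v + 32452) = ((-197)**2 + 40688)/(45156 + 32452) = (38809 + 40688)/77608 = 79497*(1/77608) = 79497/77608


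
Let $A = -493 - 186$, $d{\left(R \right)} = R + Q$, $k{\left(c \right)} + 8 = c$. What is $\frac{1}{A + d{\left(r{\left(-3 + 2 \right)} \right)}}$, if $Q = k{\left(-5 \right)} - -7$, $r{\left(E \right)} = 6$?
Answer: $- \frac{1}{679} \approx -0.0014728$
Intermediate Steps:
$k{\left(c \right)} = -8 + c$
$Q = -6$ ($Q = \left(-8 - 5\right) - -7 = -13 + 7 = -6$)
$d{\left(R \right)} = -6 + R$ ($d{\left(R \right)} = R - 6 = -6 + R$)
$A = -679$ ($A = -493 - 186 = -679$)
$\frac{1}{A + d{\left(r{\left(-3 + 2 \right)} \right)}} = \frac{1}{-679 + \left(-6 + 6\right)} = \frac{1}{-679 + 0} = \frac{1}{-679} = - \frac{1}{679}$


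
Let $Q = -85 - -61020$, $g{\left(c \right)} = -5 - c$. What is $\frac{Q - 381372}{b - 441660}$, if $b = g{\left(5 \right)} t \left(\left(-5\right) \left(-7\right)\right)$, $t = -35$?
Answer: $\frac{320437}{429410} \approx 0.74623$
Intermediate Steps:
$Q = 60935$ ($Q = -85 + 61020 = 60935$)
$b = 12250$ ($b = \left(-5 - 5\right) \left(-35\right) \left(\left(-5\right) \left(-7\right)\right) = \left(-5 - 5\right) \left(-35\right) 35 = \left(-10\right) \left(-35\right) 35 = 350 \cdot 35 = 12250$)
$\frac{Q - 381372}{b - 441660} = \frac{60935 - 381372}{12250 - 441660} = - \frac{320437}{-429410} = \left(-320437\right) \left(- \frac{1}{429410}\right) = \frac{320437}{429410}$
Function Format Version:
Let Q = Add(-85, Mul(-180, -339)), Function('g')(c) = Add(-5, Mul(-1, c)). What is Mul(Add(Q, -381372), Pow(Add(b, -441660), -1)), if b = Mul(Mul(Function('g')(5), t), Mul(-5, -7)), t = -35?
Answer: Rational(320437, 429410) ≈ 0.74623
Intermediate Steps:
Q = 60935 (Q = Add(-85, 61020) = 60935)
b = 12250 (b = Mul(Mul(Add(-5, Mul(-1, 5)), -35), Mul(-5, -7)) = Mul(Mul(Add(-5, -5), -35), 35) = Mul(Mul(-10, -35), 35) = Mul(350, 35) = 12250)
Mul(Add(Q, -381372), Pow(Add(b, -441660), -1)) = Mul(Add(60935, -381372), Pow(Add(12250, -441660), -1)) = Mul(-320437, Pow(-429410, -1)) = Mul(-320437, Rational(-1, 429410)) = Rational(320437, 429410)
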